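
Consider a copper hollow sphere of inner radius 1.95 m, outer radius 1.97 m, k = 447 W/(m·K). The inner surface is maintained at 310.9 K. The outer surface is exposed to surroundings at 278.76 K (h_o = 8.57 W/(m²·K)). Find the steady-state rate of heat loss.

Q = 13400 W

Resistance network (inner→outer):
  R_copper = (1/1.95 − 1/1.97)/(4πk) = 0.005206/(4π·447) = 9.269×10^-7 K/W
  R_conv,out = 1/(4πr²h) = 1/(4π·1.97²·8.57) = 0.002393 K/W
ΣR = 9.269×10^-7 + 0.002393 = 0.002394 K/W
Q = ΔT/ΣR = (310.9 K − 278.76 K)/0.002394 = 13400 W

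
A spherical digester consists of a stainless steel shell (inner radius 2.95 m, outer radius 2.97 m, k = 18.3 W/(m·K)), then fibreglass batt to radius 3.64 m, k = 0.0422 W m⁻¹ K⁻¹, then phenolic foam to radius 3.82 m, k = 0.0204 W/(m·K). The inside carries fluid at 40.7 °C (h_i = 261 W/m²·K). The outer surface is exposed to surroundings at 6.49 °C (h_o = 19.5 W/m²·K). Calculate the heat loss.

Q = 204 W

Resistance network (inner→outer):
  R_conv,in = 1/(4πr²h) = 1/(4π·2.95²·261) = 3.504×10^-5 K/W
  R_stainless steel = (1/2.95 − 1/2.97)/(4πk) = 0.002283/(4π·18.3) = 9.926×10^-6 K/W
  R_fibreglass batt = (1/2.97 − 1/3.64)/(4πk) = 0.06198/(4π·0.0422) = 0.1169 K/W
  R_phenolic foam = (1/3.64 − 1/3.82)/(4πk) = 0.01295/(4π·0.0204) = 0.05050 K/W
  R_conv,out = 1/(4πr²h) = 1/(4π·3.82²·19.5) = 2.797×10^-4 K/W
ΣR = 3.504×10^-5 + 9.926×10^-6 + 0.1169 + 0.05050 + 2.797×10^-4 = 0.1677 K/W
Q = ΔT/ΣR = (40.7 °C − 6.49 °C)/0.1677 = 204 W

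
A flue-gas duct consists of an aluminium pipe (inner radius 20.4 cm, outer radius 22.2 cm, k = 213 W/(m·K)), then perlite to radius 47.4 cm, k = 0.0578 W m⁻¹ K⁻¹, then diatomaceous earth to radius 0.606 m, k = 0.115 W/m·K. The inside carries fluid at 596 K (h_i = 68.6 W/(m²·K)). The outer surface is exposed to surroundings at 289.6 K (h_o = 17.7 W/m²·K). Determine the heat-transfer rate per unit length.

Treat each layer as a resistance in series:
  R'_conv,in = 1/(2πr h) = 1/(2π·0.204·68.6) = 0.01137 m·K/W
  R'_aluminium = ln(0.222/0.204)/(2πk) = 0.08456/(2π·213) = 6.318×10^-5 m·K/W
  R'_perlite = ln(0.474/0.222)/(2πk) = 0.7585/(2π·0.0578) = 2.089 m·K/W
  R'_diatomaceous earth = ln(0.606/0.474)/(2πk) = 0.2457/(2π·0.115) = 0.3400 m·K/W
  R'_conv,out = 1/(2πr h) = 1/(2π·0.606·17.7) = 0.01484 m·K/W
ΣR = 0.01137 + 6.318×10^-5 + 2.089 + 0.3400 + 0.01484 = 2.455 m·K/W
Q' = ΔT/ΣR = (596 K − 289.6 K)/2.455 = 125 W/m

Q' = 125 W/m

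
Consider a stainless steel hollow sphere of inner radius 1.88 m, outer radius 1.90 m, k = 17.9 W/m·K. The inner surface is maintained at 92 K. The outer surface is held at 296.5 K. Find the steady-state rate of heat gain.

Q = 4πk·ΔT/(1/r₁ − 1/r₂) = 4π × 17.9 × 204.5 / (1/1.88 − 1/1.90) = 8.22×10^6 W

Q = 8220 kW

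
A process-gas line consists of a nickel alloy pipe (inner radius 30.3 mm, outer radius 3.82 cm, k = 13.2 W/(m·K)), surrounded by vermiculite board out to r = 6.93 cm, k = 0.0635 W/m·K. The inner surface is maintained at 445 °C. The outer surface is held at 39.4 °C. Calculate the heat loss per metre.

Q' = 271 W/m

Series thermal resistances, inner to outer:
  R'_nickel alloy = ln(0.0382/0.0303)/(2πk) = 0.2317/(2π·13.2) = 0.002794 m·K/W
  R'_vermiculite board = ln(0.0693/0.0382)/(2πk) = 0.5956/(2π·0.0635) = 1.493 m·K/W
ΣR = 0.002794 + 1.493 = 1.496 m·K/W
Q' = ΔT/ΣR = (445 °C − 39.4 °C)/1.496 = 271 W/m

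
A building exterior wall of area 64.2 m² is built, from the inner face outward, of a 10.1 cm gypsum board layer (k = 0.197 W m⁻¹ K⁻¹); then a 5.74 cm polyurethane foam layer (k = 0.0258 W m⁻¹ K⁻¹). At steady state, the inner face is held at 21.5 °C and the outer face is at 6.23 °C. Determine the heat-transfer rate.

Treat each layer as a resistance in series:
  R_gypsum board = L/(kA) = 0.101/(0.197·64.2) = 0.007986 K/W
  R_polyurethane foam = L/(kA) = 0.0574/(0.0258·64.2) = 0.03465 K/W
ΣR = 0.007986 + 0.03465 = 0.04264 K/W
Q = ΔT/ΣR = (21.5 °C − 6.23 °C)/0.04264 = 358 W

Q = 358 W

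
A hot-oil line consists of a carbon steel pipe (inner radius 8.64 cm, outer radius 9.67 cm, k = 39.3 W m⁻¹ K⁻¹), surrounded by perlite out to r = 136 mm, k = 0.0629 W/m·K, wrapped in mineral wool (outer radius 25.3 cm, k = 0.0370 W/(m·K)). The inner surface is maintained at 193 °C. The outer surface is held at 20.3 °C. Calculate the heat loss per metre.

Series thermal resistances, inner to outer:
  R'_carbon steel = ln(0.0967/0.0864)/(2πk) = 0.1126/(2π·39.3) = 4.561×10^-4 m·K/W
  R'_perlite = ln(0.136/0.0967)/(2πk) = 0.3410/(2π·0.0629) = 0.8629 m·K/W
  R'_mineral wool = ln(0.253/0.136)/(2πk) = 0.6207/(2π·0.0370) = 2.670 m·K/W
ΣR = 4.561×10^-4 + 0.8629 + 2.670 = 3.533 m·K/W
Q' = ΔT/ΣR = (193 °C − 20.3 °C)/3.533 = 48.9 W/m

Q' = 48.9 W/m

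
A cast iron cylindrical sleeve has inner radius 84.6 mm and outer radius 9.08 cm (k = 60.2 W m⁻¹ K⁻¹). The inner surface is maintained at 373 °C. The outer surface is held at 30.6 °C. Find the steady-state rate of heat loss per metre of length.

Q' = 2πk·ΔT/ln(r₂/r₁) = 2π × 60.2 × 342.4 / ln(0.0908/0.0846) = 1.83×10^6 W/m

Q' = 1830 kW/m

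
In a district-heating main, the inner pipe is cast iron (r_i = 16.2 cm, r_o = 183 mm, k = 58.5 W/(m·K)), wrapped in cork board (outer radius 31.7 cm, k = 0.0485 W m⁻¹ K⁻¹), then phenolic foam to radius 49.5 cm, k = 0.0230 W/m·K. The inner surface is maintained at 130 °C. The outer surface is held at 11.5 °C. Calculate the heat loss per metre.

Resistance network (inner→outer):
  R'_cast iron = ln(0.183/0.162)/(2πk) = 0.1219/(2π·58.5) = 3.316×10^-4 m·K/W
  R'_cork board = ln(0.317/0.183)/(2πk) = 0.5494/(2π·0.0485) = 1.803 m·K/W
  R'_phenolic foam = ln(0.495/0.317)/(2πk) = 0.4457/(2π·0.0230) = 3.084 m·K/W
ΣR = 3.316×10^-4 + 1.803 + 3.084 = 4.887 m·K/W
Q' = ΔT/ΣR = (130 °C − 11.5 °C)/4.887 = 24.2 W/m

Q' = 24.2 W/m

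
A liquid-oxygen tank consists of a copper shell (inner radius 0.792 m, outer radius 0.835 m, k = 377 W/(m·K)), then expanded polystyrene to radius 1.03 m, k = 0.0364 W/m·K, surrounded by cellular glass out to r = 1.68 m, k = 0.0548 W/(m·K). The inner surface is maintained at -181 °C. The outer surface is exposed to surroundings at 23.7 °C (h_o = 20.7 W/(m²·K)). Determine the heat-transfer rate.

Q = 196 W

Treat each layer as a resistance in series:
  R_copper = (1/0.792 − 1/0.835)/(4πk) = 0.06502/(4π·377) = 1.372×10^-5 K/W
  R_expanded polystyrene = (1/0.835 − 1/1.03)/(4πk) = 0.2267/(4π·0.0364) = 0.4957 K/W
  R_cellular glass = (1/1.03 − 1/1.68)/(4πk) = 0.3756/(4π·0.0548) = 0.5455 K/W
  R_conv,out = 1/(4πr²h) = 1/(4π·1.68²·20.7) = 0.001362 K/W
ΣR = 1.372×10^-5 + 0.4957 + 0.5455 + 0.001362 = 1.043 K/W
Q = ΔT/ΣR = (-181 °C − 23.7 °C)/1.043 = -196 W
(Negative Q ⇒ heat flows inward; heat gain = 196 W.)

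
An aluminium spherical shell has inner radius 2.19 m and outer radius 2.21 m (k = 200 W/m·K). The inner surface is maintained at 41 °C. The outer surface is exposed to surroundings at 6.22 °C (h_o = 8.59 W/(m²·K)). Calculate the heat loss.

Resistance network (inner→outer):
  R_aluminium = (1/2.19 − 1/2.21)/(4πk) = 0.004132/(4π·200) = 1.644×10^-6 K/W
  R_conv,out = 1/(4πr²h) = 1/(4π·2.21²·8.59) = 0.001897 K/W
ΣR = 1.644×10^-6 + 0.001897 = 0.001899 K/W
Q = ΔT/ΣR = (41 °C − 6.22 °C)/0.001899 = 18300 W

Q = 18.3 kW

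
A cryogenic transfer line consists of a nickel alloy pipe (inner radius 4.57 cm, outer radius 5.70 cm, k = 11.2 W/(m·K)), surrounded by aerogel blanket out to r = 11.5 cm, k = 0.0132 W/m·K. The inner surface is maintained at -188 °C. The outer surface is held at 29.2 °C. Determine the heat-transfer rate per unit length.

Q' = 25.7 W/m

Series thermal resistances, inner to outer:
  R'_nickel alloy = ln(0.0570/0.0457)/(2πk) = 0.2210/(2π·11.2) = 0.003140 m·K/W
  R'_aerogel blanket = ln(0.115/0.0570)/(2πk) = 0.7019/(2π·0.0132) = 8.463 m·K/W
ΣR = 0.003140 + 8.463 = 8.466 m·K/W
Q' = ΔT/ΣR = (-188 °C − 29.2 °C)/8.466 = -25.7 W/m
(Negative Q' ⇒ heat flows inward; heat gain = 25.7 W/m.)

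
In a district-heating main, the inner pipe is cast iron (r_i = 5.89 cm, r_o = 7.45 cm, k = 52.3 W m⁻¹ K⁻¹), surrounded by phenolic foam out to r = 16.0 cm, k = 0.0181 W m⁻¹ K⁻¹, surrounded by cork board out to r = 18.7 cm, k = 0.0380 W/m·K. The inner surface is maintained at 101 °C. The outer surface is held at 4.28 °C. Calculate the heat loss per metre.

Q' = 13.1 W/m

Resistance network (inner→outer):
  R'_cast iron = ln(0.0745/0.0589)/(2πk) = 0.2350/(2π·52.3) = 7.150×10^-4 m·K/W
  R'_phenolic foam = ln(0.160/0.0745)/(2πk) = 0.7644/(2π·0.0181) = 6.721 m·K/W
  R'_cork board = ln(0.187/0.160)/(2πk) = 0.1559/(2π·0.0380) = 0.6531 m·K/W
ΣR = 7.150×10^-4 + 6.721 + 0.6531 = 7.375 m·K/W
Q' = ΔT/ΣR = (101 °C − 4.28 °C)/7.375 = 13.1 W/m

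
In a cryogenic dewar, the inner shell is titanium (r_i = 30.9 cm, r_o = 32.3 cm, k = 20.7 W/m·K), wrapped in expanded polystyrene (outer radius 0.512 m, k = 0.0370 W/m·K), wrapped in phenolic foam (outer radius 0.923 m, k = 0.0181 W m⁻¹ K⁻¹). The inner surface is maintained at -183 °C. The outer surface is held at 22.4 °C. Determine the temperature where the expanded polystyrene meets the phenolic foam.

Treat each layer as a resistance in series:
  R_titanium = (1/0.309 − 1/0.323)/(4πk) = 0.1403/(4π·20.7) = 5.392×10^-4 K/W
  R_expanded polystyrene = (1/0.323 − 1/0.512)/(4πk) = 1.143/(4π·0.0370) = 2.458 K/W
  R_phenolic foam = (1/0.512 − 1/0.923)/(4πk) = 0.8697/(4π·0.0181) = 3.824 K/W
ΣR = 5.392×10^-4 + 2.458 + 3.824 = 6.283 K/W
Q = ΔT/ΣR = (-183 °C − 22.4 °C)/6.283 = -32.69 W
From the inner boundary to the expanded polystyrene/phenolic foam interface, ΣR_partial = 2.459 K/W.
T_interface = T_in − Q·ΣR_partial = -183 °C − (-32.69)(2.459) = -103 °C

T = -103 °C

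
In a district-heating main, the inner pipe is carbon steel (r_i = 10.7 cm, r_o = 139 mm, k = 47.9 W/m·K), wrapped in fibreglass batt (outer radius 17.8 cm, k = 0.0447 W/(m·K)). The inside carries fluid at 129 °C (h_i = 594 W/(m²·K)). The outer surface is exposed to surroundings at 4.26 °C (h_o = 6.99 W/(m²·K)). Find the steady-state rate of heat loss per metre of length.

Series thermal resistances, inner to outer:
  R'_conv,in = 1/(2πr h) = 1/(2π·0.107·594) = 0.002504 m·K/W
  R'_carbon steel = ln(0.139/0.107)/(2πk) = 0.2616/(2π·47.9) = 8.694×10^-4 m·K/W
  R'_fibreglass batt = ln(0.178/0.139)/(2πk) = 0.2473/(2π·0.0447) = 0.8805 m·K/W
  R'_conv,out = 1/(2πr h) = 1/(2π·0.178·6.99) = 0.1279 m·K/W
ΣR = 0.002504 + 8.694×10^-4 + 0.8805 + 0.1279 = 1.012 m·K/W
Q' = ΔT/ΣR = (129 °C − 4.26 °C)/1.012 = 123 W/m

Q' = 123 W/m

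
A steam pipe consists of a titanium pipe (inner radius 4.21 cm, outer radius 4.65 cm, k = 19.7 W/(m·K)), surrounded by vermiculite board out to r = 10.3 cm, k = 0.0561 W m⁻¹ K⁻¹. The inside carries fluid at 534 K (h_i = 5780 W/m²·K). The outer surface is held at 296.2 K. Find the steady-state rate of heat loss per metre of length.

Q' = 105 W/m

Resistance network (inner→outer):
  R'_conv,in = 1/(2πr h) = 1/(2π·0.0421·5780) = 6.540×10^-4 m·K/W
  R'_titanium = ln(0.0465/0.0421)/(2πk) = 0.09940/(2π·19.7) = 8.031×10^-4 m·K/W
  R'_vermiculite board = ln(0.103/0.0465)/(2πk) = 0.7953/(2π·0.0561) = 2.256 m·K/W
ΣR = 6.540×10^-4 + 8.031×10^-4 + 2.256 = 2.257 m·K/W
Q' = ΔT/ΣR = (534 K − 296.2 K)/2.257 = 105 W/m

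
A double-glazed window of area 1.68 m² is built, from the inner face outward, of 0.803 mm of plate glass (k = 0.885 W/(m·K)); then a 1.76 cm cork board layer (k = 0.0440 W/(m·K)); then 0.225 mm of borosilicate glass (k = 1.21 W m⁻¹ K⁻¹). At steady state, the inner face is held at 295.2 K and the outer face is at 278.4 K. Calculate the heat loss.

Q = 70.4 W

Series thermal resistances, inner to outer:
  R_plate glass = L/(kA) = 8.03×10^-4/(0.885·1.68) = 5.401×10^-4 K/W
  R_cork board = L/(kA) = 0.0176/(0.0440·1.68) = 0.2381 K/W
  R_borosilicate glass = L/(kA) = 2.25×10^-4/(1.21·1.68) = 1.107×10^-4 K/W
ΣR = 5.401×10^-4 + 0.2381 + 1.107×10^-4 = 0.2388 K/W
Q = ΔT/ΣR = (295.2 K − 278.4 K)/0.2388 = 70.4 W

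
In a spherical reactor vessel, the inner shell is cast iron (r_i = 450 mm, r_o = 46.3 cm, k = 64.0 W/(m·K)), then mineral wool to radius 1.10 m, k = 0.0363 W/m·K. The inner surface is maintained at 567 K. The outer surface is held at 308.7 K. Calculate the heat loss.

Q = 94.2 W

Resistance network (inner→outer):
  R_cast iron = (1/0.450 − 1/0.463)/(4πk) = 0.06240/(4π·64.0) = 7.758×10^-5 K/W
  R_mineral wool = (1/0.463 − 1/1.10)/(4πk) = 1.251/(4π·0.0363) = 2.742 K/W
ΣR = 7.758×10^-5 + 2.742 = 2.742 K/W
Q = ΔT/ΣR = (567 K − 308.7 K)/2.742 = 94.2 W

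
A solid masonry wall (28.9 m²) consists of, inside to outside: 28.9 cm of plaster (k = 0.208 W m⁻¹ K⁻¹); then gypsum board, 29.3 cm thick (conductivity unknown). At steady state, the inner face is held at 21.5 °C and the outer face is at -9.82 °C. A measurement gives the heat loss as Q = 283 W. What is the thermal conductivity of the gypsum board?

ΣR = ΔT/Q = |21.5 − -9.82|/283 = 0.1107 K/W
Known resistances:
  R_plaster = L/(kA) = 0.289/(0.208·28.9) = 0.04808 K/W
R_gypsum board = ΣR − ΣR_known = 0.1107 − 0.04808 = 0.06262 K/W
L/(kA) = 0.06262 ⇒ k = 0.293/(0.06262·28.9) = 0.162 W/m·K

k = 0.162 W/m·K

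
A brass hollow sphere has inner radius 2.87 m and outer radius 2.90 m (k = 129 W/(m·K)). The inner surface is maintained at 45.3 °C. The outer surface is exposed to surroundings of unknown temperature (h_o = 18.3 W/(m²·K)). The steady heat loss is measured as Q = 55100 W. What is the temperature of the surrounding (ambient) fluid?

T_out = 16.7 °C

Sum the resistances:
  R_brass = (1/2.87 − 1/2.90)/(4πk) = 0.003604/(4π·129) = 2.224×10^-6 K/W
  R_conv,out = 1/(4πr²h) = 1/(4π·2.90²·18.3) = 5.171×10^-4 K/W
ΣR = 5.193×10^-4 K/W
ΔT = Q·ΣR = 55100 × 5.193×10^-4 = 28.61 K
Heat flows outward, so T_out = T_in − ΔT = 45.3 − 28.61 = 16.7 °C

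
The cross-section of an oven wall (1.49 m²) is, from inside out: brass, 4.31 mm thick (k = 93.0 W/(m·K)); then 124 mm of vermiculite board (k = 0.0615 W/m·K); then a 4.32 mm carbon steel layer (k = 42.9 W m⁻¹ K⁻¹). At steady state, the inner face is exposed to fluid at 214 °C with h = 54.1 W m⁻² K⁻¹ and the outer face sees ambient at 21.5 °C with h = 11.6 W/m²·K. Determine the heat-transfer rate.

Treat each layer as a resistance in series:
  R_conv,in = 1/(hA) = 1/(54.1·1.49) = 0.01241 K/W
  R_brass = L/(kA) = 0.00431/(93.0·1.49) = 3.110×10^-5 K/W
  R_vermiculite board = L/(kA) = 0.124/(0.0615·1.49) = 1.353 K/W
  R_carbon steel = L/(kA) = 0.00432/(42.9·1.49) = 6.758×10^-5 K/W
  R_conv,out = 1/(hA) = 1/(11.6·1.49) = 0.05786 K/W
ΣR = 0.01241 + 3.110×10^-5 + 1.353 + 6.758×10^-5 + 0.05786 = 1.423 K/W
Q = ΔT/ΣR = (214 °C − 21.5 °C)/1.423 = 135 W

Q = 135 W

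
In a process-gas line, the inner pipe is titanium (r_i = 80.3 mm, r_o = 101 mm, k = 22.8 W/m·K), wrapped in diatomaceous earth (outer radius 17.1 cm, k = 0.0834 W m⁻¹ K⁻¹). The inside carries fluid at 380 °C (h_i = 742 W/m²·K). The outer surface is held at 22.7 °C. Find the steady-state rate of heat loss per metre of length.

Q' = 354 W/m

Resistance network (inner→outer):
  R'_conv,in = 1/(2πr h) = 1/(2π·0.0803·742) = 0.002671 m·K/W
  R'_titanium = ln(0.101/0.0803)/(2πk) = 0.2294/(2π·22.8) = 0.001601 m·K/W
  R'_diatomaceous earth = ln(0.171/0.101)/(2πk) = 0.5265/(2π·0.0834) = 1.005 m·K/W
ΣR = 0.002671 + 0.001601 + 1.005 = 1.009 m·K/W
Q' = ΔT/ΣR = (380 °C − 22.7 °C)/1.009 = 354 W/m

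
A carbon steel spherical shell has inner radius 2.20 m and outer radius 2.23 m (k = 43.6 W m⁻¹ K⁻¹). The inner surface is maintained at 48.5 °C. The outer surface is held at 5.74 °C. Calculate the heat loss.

Q = 3830 kW

Q = 4πk·ΔT/(1/r₁ − 1/r₂) = 4π × 43.6 × 42.76 / (1/2.20 − 1/2.23) = 3.83×10^6 W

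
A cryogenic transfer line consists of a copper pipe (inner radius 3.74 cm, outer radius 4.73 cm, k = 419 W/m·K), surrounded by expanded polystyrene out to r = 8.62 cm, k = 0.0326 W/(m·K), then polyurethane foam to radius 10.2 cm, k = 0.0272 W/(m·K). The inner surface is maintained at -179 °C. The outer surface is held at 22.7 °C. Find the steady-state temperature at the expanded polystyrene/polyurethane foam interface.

Treat each layer as a resistance in series:
  R'_copper = ln(0.0473/0.0374)/(2πk) = 0.2348/(2π·419) = 8.920×10^-5 m·K/W
  R'_expanded polystyrene = ln(0.0862/0.0473)/(2πk) = 0.6002/(2π·0.0326) = 2.930 m·K/W
  R'_polyurethane foam = ln(0.102/0.0862)/(2πk) = 0.1683/(2π·0.0272) = 0.9848 m·K/W
ΣR = 8.920×10^-5 + 2.930 + 0.9848 = 3.915 m·K/W
Q' = ΔT/ΣR = (-179 °C − 22.7 °C)/3.915 = -51.52 W/m
From the inner boundary to the expanded polystyrene/polyurethane foam interface, ΣR_partial = 2.930 m·K/W.
T_interface = T_in − Q'·ΣR_partial = -179 °C − (-51.52)(2.930) = -28.0 °C

T = -28.0 °C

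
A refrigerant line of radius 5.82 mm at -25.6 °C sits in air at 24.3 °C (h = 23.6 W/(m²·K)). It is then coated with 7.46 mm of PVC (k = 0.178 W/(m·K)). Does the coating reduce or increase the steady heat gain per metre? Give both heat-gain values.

reduces: 43.1 → 40.1 W/m

Critical radius for a cylinder: r_cr = k/h = 0.00754 m = 0.754 cm.
Outer radius after coating: r₂ = 0.00582 + 0.00746 = 0.01328 m.
r₁ < r_cr < r₂: heat gain rises to a maximum at r_cr then falls. Whether the coating helps depends on whether Q(r₂) has dropped back below Q(r₁).
Bare: R = 1/(2πr₁h) = 1.159 m·K/W; Q = 49.9/1.159 = 43.1 W/m.
Coated: R = R_cond + R_conv = 1.245 m·K/W; Q = 49.9/1.245 = 40.1 W/m.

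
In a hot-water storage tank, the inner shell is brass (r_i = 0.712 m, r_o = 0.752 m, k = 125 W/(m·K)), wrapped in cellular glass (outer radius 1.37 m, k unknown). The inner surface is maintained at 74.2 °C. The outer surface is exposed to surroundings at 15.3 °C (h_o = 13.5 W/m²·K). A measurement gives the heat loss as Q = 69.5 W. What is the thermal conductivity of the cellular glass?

k = 0.0565 W/m·K

ΣR = ΔT/Q = |74.2 − 15.3|/69.5 = 0.8475 K/W
Known resistances:
  R_brass = (1/0.712 − 1/0.752)/(4πk) = 0.07471/(4π·125) = 4.756×10^-5 K/W
  R_conv,out = 1/(4πr²h) = 1/(4π·1.37²·13.5) = 0.003141 K/W
R_cellular glass = ΣR − ΣR_known = 0.8475 − 0.003189 = 0.8443 K/W
(1/r₁−1/r₂)/(4πk) = 0.8443 ⇒ k = 0.5999/(4π·0.8443) = 0.0565 W/m·K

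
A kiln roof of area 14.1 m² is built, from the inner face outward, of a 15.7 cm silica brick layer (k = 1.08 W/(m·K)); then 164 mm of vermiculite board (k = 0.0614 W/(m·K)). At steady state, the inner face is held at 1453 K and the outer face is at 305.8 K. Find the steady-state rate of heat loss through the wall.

Series thermal resistances, inner to outer:
  R_silica brick = L/(kA) = 0.157/(1.08·14.1) = 0.01031 K/W
  R_vermiculite board = L/(kA) = 0.164/(0.0614·14.1) = 0.1894 K/W
ΣR = 0.01031 + 0.1894 = 0.1997 K/W
Q = ΔT/ΣR = (1453 K − 305.8 K)/0.1997 = 5740 W

Q = 5.74 kW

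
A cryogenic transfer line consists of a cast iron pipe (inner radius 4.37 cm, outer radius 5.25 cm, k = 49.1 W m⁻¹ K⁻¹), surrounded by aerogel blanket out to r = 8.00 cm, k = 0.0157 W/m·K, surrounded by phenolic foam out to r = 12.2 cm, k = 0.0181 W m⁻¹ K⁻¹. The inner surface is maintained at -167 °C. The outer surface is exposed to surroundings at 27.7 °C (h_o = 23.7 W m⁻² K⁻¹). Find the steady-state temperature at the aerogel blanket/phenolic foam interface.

Treat each layer as a resistance in series:
  R'_cast iron = ln(0.0525/0.0437)/(2πk) = 0.1835/(2π·49.1) = 5.947×10^-4 m·K/W
  R'_aerogel blanket = ln(0.0800/0.0525)/(2πk) = 0.4212/(2π·0.0157) = 4.270 m·K/W
  R'_phenolic foam = ln(0.122/0.0800)/(2πk) = 0.4220/(2π·0.0181) = 3.711 m·K/W
  R'_conv,out = 1/(2πr h) = 1/(2π·0.122·23.7) = 0.05504 m·K/W
ΣR = 5.947×10^-4 + 4.270 + 3.711 + 0.05504 = 8.037 m·K/W
Q' = ΔT/ΣR = (-167 °C − 27.7 °C)/8.037 = -24.23 W/m
From the inner boundary to the aerogel blanket/phenolic foam interface, ΣR_partial = 4.271 m·K/W.
T_interface = T_in − Q'·ΣR_partial = -167 °C − (-24.23)(4.271) = -63.5 °C

T = -63.5 °C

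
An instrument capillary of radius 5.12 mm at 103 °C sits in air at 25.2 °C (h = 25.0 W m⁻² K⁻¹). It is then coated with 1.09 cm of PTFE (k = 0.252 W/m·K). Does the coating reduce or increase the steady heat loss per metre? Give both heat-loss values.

Critical radius for a cylinder: r_cr = k/h = 0.0101 m = 1.01 cm.
Outer radius after coating: r₂ = 0.00512 + 0.0109 = 0.01602 m.
r₁ < r_cr < r₂: heat loss rises to a maximum at r_cr then falls. Whether the coating helps depends on whether Q(r₂) has dropped back below Q(r₁).
Bare: R = 1/(2πr₁h) = 1.243 m·K/W; Q = 77.8/1.243 = 62.6 W/m.
Coated: R = R_cond + R_conv = 1.118 m·K/W; Q = 77.8/1.118 = 69.6 W/m.

increases: 62.6 → 69.6 W/m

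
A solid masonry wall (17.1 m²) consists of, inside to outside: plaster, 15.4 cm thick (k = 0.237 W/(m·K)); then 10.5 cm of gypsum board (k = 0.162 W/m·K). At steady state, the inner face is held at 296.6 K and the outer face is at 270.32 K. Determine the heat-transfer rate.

Series thermal resistances, inner to outer:
  R_plaster = L/(kA) = 0.154/(0.237·17.1) = 0.03800 K/W
  R_gypsum board = L/(kA) = 0.105/(0.162·17.1) = 0.03790 K/W
ΣR = 0.03800 + 0.03790 = 0.07590 K/W
Q = ΔT/ΣR = (296.6 K − 270.32 K)/0.07590 = 346 W

Q = 346 W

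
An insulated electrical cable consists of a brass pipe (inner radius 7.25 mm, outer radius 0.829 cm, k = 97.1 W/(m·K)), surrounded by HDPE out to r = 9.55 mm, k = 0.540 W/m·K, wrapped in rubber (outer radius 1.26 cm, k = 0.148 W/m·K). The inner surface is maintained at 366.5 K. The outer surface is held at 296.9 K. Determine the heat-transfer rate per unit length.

Treat each layer as a resistance in series:
  R'_brass = ln(0.00829/0.00725)/(2πk) = 0.1340/(2π·97.1) = 2.197×10^-4 m·K/W
  R'_HDPE = ln(0.00955/0.00829)/(2πk) = 0.1415/(2π·0.540) = 0.04170 m·K/W
  R'_rubber = ln(0.0126/0.00955)/(2πk) = 0.2772/(2π·0.148) = 0.2980 m·K/W
ΣR = 2.197×10^-4 + 0.04170 + 0.2980 = 0.3399 m·K/W
Q' = ΔT/ΣR = (366.5 K − 296.9 K)/0.3399 = 205 W/m

Q' = 205 W/m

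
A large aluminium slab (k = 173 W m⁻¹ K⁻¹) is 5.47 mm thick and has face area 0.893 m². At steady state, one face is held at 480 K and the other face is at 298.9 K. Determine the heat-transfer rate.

Q = 5.11×10^6 W

Q = kA·ΔT/L = 173 × 0.893 × |480 K − 298.9 K| / 0.00547 = 5.11×10^6 W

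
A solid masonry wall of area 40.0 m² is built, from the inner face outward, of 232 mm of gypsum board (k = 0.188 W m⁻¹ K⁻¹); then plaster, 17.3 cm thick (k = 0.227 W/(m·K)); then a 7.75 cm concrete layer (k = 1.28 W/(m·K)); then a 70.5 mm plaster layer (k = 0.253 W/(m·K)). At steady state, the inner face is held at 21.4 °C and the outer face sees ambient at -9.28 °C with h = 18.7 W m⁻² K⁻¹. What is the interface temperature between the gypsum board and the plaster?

Resistance network (inner→outer):
  R_gypsum board = L/(kA) = 0.232/(0.188·40.0) = 0.03085 K/W
  R_plaster = L/(kA) = 0.173/(0.227·40.0) = 0.01905 K/W
  R_concrete = L/(kA) = 0.0775/(1.28·40.0) = 0.001514 K/W
  R_plaster = L/(kA) = 0.0705/(0.253·40.0) = 0.006966 K/W
  R_conv,out = 1/(hA) = 1/(18.7·40.0) = 0.001337 K/W
ΣR = 0.03085 + 0.01905 + 0.001514 + 0.006966 + 0.001337 = 0.05972 K/W
Q = ΔT/ΣR = (21.4 °C − -9.28 °C)/0.05972 = 513.7 W
From the inner boundary to the gypsum board/plaster interface, ΣR_partial = 0.03085 K/W.
T_interface = T_in − Q·ΣR_partial = 21.4 °C − (513.7)(0.03085) = 5.55 °C

T = 5.55 °C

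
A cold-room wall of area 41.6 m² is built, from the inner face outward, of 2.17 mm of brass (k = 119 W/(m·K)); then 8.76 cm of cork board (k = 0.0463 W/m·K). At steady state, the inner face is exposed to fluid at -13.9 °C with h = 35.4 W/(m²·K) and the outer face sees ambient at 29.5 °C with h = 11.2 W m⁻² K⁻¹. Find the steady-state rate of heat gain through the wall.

Q = 898 W

Series thermal resistances, inner to outer:
  R_conv,in = 1/(hA) = 1/(35.4·41.6) = 6.791×10^-4 K/W
  R_brass = L/(kA) = 0.00217/(119·41.6) = 4.383×10^-7 K/W
  R_cork board = L/(kA) = 0.0876/(0.0463·41.6) = 0.04548 K/W
  R_conv,out = 1/(hA) = 1/(11.2·41.6) = 0.002146 K/W
ΣR = 6.791×10^-4 + 4.383×10^-7 + 0.04548 + 0.002146 = 0.04831 K/W
Q = ΔT/ΣR = (-13.9 °C − 29.5 °C)/0.04831 = -898 W
(Negative Q ⇒ heat flows inward; heat gain = 898 W.)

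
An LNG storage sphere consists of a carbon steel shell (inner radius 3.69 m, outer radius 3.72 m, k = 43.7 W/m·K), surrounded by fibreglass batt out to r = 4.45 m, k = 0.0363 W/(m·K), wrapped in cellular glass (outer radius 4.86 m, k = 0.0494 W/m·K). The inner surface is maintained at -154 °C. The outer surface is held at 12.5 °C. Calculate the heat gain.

Series thermal resistances, inner to outer:
  R_carbon steel = (1/3.69 − 1/3.72)/(4πk) = 0.002186/(4π·43.7) = 3.980×10^-6 K/W
  R_fibreglass batt = (1/3.72 − 1/4.45)/(4πk) = 0.04410/(4π·0.0363) = 0.09667 K/W
  R_cellular glass = (1/4.45 − 1/4.86)/(4πk) = 0.01896/(4π·0.0494) = 0.03054 K/W
ΣR = 3.980×10^-6 + 0.09667 + 0.03054 = 0.1272 K/W
Q = ΔT/ΣR = (-154 °C − 12.5 °C)/0.1272 = -1310 W
(Negative Q ⇒ heat flows inward; heat gain = 1310 W.)

Q = 1310 W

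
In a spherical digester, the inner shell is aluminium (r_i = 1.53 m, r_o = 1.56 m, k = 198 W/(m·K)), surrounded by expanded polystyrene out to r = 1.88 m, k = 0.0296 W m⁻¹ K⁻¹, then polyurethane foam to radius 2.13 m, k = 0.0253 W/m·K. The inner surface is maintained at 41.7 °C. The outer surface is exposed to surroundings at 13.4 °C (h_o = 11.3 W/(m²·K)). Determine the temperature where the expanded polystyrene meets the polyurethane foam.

T = 24.8 °C

Resistance network (inner→outer):
  R_aluminium = (1/1.53 − 1/1.56)/(4πk) = 0.01257/(4π·198) = 5.052×10^-6 K/W
  R_expanded polystyrene = (1/1.56 − 1/1.88)/(4πk) = 0.1091/(4π·0.0296) = 0.2933 K/W
  R_polyurethane foam = (1/1.88 − 1/2.13)/(4πk) = 0.06243/(4π·0.0253) = 0.1964 K/W
  R_conv,out = 1/(4πr²h) = 1/(4π·2.13²·11.3) = 0.001552 K/W
ΣR = 5.052×10^-6 + 0.2933 + 0.1964 + 0.001552 = 0.4913 K/W
Q = ΔT/ΣR = (41.7 °C − 13.4 °C)/0.4913 = 57.60 W
From the inner boundary to the expanded polystyrene/polyurethane foam interface, ΣR_partial = 0.2933 K/W.
T_interface = T_in − Q·ΣR_partial = 41.7 °C − (57.60)(0.2933) = 24.8 °C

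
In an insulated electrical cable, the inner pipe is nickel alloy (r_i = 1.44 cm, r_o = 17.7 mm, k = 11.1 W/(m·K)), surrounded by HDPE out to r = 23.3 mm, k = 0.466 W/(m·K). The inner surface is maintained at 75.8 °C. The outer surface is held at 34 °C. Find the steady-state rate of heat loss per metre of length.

Q' = 432 W/m

Series thermal resistances, inner to outer:
  R'_nickel alloy = ln(0.0177/0.0144)/(2πk) = 0.2063/(2π·11.1) = 0.002959 m·K/W
  R'_HDPE = ln(0.0233/0.0177)/(2πk) = 0.2749/(2π·0.466) = 0.09388 m·K/W
ΣR = 0.002959 + 0.09388 = 0.09684 m·K/W
Q' = ΔT/ΣR = (75.8 °C − 34 °C)/0.09684 = 432 W/m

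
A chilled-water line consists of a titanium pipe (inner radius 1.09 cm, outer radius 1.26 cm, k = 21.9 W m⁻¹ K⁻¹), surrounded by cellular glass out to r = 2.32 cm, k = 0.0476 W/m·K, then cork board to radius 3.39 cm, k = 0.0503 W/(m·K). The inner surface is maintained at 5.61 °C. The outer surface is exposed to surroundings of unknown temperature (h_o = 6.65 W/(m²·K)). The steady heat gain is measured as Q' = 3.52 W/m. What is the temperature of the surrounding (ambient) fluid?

T_out = 19.5 °C

Series resistances:
  R'_titanium = ln(0.0126/0.0109)/(2πk) = 0.1449/(2π·21.9) = 0.001053 m·K/W
  R'_cellular glass = ln(0.0232/0.0126)/(2πk) = 0.6105/(2π·0.0476) = 2.041 m·K/W
  R'_cork board = ln(0.0339/0.0232)/(2πk) = 0.3793/(2π·0.0503) = 1.200 m·K/W
  R'_conv,out = 1/(2πr h) = 1/(2π·0.0339·6.65) = 0.7060 m·K/W
ΣR = 3.948 m·K/W
ΔT = Q'·ΣR = 3.52 × 3.948 = 13.90 K
Heat flows inward, so T_out = T_in + ΔT = 5.61 + 13.90 = 19.5 °C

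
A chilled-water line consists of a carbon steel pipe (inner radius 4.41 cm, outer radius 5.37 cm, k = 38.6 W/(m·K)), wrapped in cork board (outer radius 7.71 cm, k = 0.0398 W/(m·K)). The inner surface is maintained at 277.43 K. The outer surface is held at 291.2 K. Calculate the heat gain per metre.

Treat each layer as a resistance in series:
  R'_carbon steel = ln(0.0537/0.0441)/(2πk) = 0.1970/(2π·38.6) = 8.121×10^-4 m·K/W
  R'_cork board = ln(0.0771/0.0537)/(2πk) = 0.3617/(2π·0.0398) = 1.446 m·K/W
ΣR = 8.121×10^-4 + 1.446 = 1.447 m·K/W
Q' = ΔT/ΣR = (277.43 K − 291.2 K)/1.447 = -9.52 W/m
(Negative Q' ⇒ heat flows inward; heat gain = 9.52 W/m.)

Q' = 9.52 W/m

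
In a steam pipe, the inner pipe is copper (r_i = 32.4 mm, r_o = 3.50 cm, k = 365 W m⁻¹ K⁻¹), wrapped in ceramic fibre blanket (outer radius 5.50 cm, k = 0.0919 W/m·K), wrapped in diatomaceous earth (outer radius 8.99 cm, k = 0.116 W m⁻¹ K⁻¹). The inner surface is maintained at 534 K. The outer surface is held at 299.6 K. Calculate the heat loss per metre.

Resistance network (inner→outer):
  R'_copper = ln(0.0350/0.0324)/(2πk) = 0.07719/(2π·365) = 3.366×10^-5 m·K/W
  R'_ceramic fibre blanket = ln(0.0550/0.0350)/(2πk) = 0.4520/(2π·0.0919) = 0.7828 m·K/W
  R'_diatomaceous earth = ln(0.0899/0.0550)/(2πk) = 0.4914/(2π·0.116) = 0.6742 m·K/W
ΣR = 3.366×10^-5 + 0.7828 + 0.6742 = 1.457 m·K/W
Q' = ΔT/ΣR = (534 K − 299.6 K)/1.457 = 161 W/m

Q' = 161 W/m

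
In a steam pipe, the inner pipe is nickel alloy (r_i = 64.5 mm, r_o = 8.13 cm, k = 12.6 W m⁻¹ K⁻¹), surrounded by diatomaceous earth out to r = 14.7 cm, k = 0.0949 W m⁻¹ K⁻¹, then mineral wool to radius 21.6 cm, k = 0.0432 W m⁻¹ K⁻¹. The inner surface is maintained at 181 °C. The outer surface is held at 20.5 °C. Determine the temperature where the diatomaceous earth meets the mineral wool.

Series thermal resistances, inner to outer:
  R'_nickel alloy = ln(0.0813/0.0645)/(2πk) = 0.2315/(2π·12.6) = 0.002924 m·K/W
  R'_diatomaceous earth = ln(0.147/0.0813)/(2πk) = 0.5923/(2π·0.0949) = 0.9933 m·K/W
  R'_mineral wool = ln(0.216/0.147)/(2πk) = 0.3848/(2π·0.0432) = 1.418 m·K/W
ΣR = 0.002924 + 0.9933 + 1.418 = 2.414 m·K/W
Q' = ΔT/ΣR = (181 °C − 20.5 °C)/2.414 = 66.49 W/m
From the inner boundary to the diatomaceous earth/mineral wool interface, ΣR_partial = 0.9962 m·K/W.
T_interface = T_in − Q'·ΣR_partial = 181 °C − (66.49)(0.9962) = 115 °C

T = 115 °C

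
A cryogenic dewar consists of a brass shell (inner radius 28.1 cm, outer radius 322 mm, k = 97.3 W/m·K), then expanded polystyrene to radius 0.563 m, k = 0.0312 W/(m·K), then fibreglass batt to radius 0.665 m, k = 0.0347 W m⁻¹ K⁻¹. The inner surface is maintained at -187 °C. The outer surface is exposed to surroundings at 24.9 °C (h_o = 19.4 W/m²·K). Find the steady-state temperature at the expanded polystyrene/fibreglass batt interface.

Resistance network (inner→outer):
  R_brass = (1/0.281 − 1/0.322)/(4πk) = 0.4531/(4π·97.3) = 3.706×10^-4 K/W
  R_expanded polystyrene = (1/0.322 − 1/0.563)/(4πk) = 1.329/(4π·0.0312) = 3.391 K/W
  R_fibreglass batt = (1/0.563 − 1/0.665)/(4πk) = 0.2724/(4π·0.0347) = 0.6248 K/W
  R_conv,out = 1/(4πr²h) = 1/(4π·0.665²·19.4) = 0.009276 K/W
ΣR = 3.706×10^-4 + 3.391 + 0.6248 + 0.009276 = 4.025 K/W
Q = ΔT/ΣR = (-187 °C − 24.9 °C)/4.025 = -52.65 W
From the inner boundary to the expanded polystyrene/fibreglass batt interface, ΣR_partial = 3.391 K/W.
T_interface = T_in − Q·ΣR_partial = -187 °C − (-52.65)(3.391) = -8.5 °C

T = -8.5 °C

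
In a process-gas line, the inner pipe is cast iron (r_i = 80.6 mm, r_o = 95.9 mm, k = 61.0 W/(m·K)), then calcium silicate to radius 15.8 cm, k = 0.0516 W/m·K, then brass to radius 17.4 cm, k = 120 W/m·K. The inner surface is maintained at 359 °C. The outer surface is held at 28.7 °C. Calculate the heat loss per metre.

Q' = 214 W/m

Series thermal resistances, inner to outer:
  R'_cast iron = ln(0.0959/0.0806)/(2πk) = 0.1738/(2π·61.0) = 4.535×10^-4 m·K/W
  R'_calcium silicate = ln(0.158/0.0959)/(2πk) = 0.4993/(2π·0.0516) = 1.540 m·K/W
  R'_brass = ln(0.174/0.158)/(2πk) = 0.09646/(2π·120) = 1.279×10^-4 m·K/W
ΣR = 4.535×10^-4 + 1.540 + 1.279×10^-4 = 1.541 m·K/W
Q' = ΔT/ΣR = (359 °C − 28.7 °C)/1.541 = 214 W/m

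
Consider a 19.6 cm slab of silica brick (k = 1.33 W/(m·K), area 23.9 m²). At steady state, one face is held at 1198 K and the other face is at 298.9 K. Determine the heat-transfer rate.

Q = kA·ΔT/L = 1.33 × 23.9 × |1198 K − 298.9 K| / 0.196 = 1.46×10^5 W

Q = 1.46×10^5 W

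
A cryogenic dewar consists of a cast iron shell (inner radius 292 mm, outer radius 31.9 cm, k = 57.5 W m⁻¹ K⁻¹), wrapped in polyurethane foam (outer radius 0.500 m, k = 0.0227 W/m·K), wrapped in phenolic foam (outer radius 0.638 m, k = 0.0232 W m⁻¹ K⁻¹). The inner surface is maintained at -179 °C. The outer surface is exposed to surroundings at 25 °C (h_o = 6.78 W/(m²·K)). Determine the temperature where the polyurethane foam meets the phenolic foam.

Resistance network (inner→outer):
  R_cast iron = (1/0.292 − 1/0.319)/(4πk) = 0.2899/(4π·57.5) = 4.012×10^-4 K/W
  R_polyurethane foam = (1/0.319 − 1/0.500)/(4πk) = 1.135/(4π·0.0227) = 3.978 K/W
  R_phenolic foam = (1/0.500 − 1/0.638)/(4πk) = 0.4326/(4π·0.0232) = 1.484 K/W
  R_conv,out = 1/(4πr²h) = 1/(4π·0.638²·6.78) = 0.02883 K/W
ΣR = 4.012×10^-4 + 3.978 + 1.484 + 0.02883 = 5.491 K/W
Q = ΔT/ΣR = (-179 °C − 25 °C)/5.491 = -37.15 W
From the inner boundary to the polyurethane foam/phenolic foam interface, ΣR_partial = 3.978 K/W.
T_interface = T_in − Q·ΣR_partial = -179 °C − (-37.15)(3.978) = -31.2 °C

T = -31.2 °C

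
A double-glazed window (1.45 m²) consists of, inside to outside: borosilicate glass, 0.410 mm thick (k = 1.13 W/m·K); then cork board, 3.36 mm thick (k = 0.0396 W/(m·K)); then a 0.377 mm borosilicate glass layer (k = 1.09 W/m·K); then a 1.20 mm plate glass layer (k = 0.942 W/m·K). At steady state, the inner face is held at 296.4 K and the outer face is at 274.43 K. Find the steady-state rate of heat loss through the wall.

Series thermal resistances, inner to outer:
  R_borosilicate glass = L/(kA) = 4.10×10^-4/(1.13·1.45) = 2.502×10^-4 K/W
  R_cork board = L/(kA) = 0.00336/(0.0396·1.45) = 0.05852 K/W
  R_borosilicate glass = L/(kA) = 3.77×10^-4/(1.09·1.45) = 2.385×10^-4 K/W
  R_plate glass = L/(kA) = 0.00120/(0.942·1.45) = 8.785×10^-4 K/W
ΣR = 2.502×10^-4 + 0.05852 + 2.385×10^-4 + 8.785×10^-4 = 0.05989 K/W
Q = ΔT/ΣR = (296.4 K − 274.43 K)/0.05989 = 367 W

Q = 367 W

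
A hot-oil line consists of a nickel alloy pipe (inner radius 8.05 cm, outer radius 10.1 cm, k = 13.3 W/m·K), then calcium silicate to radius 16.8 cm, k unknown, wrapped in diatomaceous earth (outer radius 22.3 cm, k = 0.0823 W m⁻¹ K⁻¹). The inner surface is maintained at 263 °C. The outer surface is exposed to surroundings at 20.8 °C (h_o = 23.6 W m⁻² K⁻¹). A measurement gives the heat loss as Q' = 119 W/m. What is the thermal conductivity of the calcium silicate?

ΣR = ΔT/Q' = |263 − 20.8|/119 = 2.035 m·K/W
Known resistances:
  R'_nickel alloy = ln(0.101/0.0805)/(2πk) = 0.2269/(2π·13.3) = 0.002715 m·K/W
  R'_diatomaceous earth = ln(0.223/0.168)/(2πk) = 0.2832/(2π·0.0823) = 0.5477 m·K/W
  R'_conv,out = 1/(2πr h) = 1/(2π·0.223·23.6) = 0.03024 m·K/W
R_calcium silicate = ΣR − ΣR_known = 2.035 − 0.5807 = 1.454 m·K/W
ln(r₂/r₁)/(2πk) = 1.454 ⇒ k = 0.5088/(2π·1.454) = 0.0557 W/m·K

k = 0.0557 W/m·K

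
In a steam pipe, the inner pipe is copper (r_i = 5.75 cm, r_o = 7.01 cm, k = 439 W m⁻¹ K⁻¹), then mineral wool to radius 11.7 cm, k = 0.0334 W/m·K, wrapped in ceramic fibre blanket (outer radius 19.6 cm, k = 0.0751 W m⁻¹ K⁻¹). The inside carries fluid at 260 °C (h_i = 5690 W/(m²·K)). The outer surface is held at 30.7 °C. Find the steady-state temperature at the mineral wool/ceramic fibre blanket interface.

T = 102 °C

Series thermal resistances, inner to outer:
  R'_conv,in = 1/(2πr h) = 1/(2π·0.0575·5690) = 4.865×10^-4 m·K/W
  R'_copper = ln(0.0701/0.0575)/(2πk) = 0.1981/(2π·439) = 7.183×10^-5 m·K/W
  R'_mineral wool = ln(0.117/0.0701)/(2πk) = 0.5123/(2π·0.0334) = 2.441 m·K/W
  R'_ceramic fibre blanket = ln(0.196/0.117)/(2πk) = 0.5159/(2π·0.0751) = 1.093 m·K/W
ΣR = 4.865×10^-4 + 7.183×10^-5 + 2.441 + 1.093 = 3.535 m·K/W
Q' = ΔT/ΣR = (260 °C − 30.7 °C)/3.535 = 64.87 W/m
From the inner boundary to the mineral wool/ceramic fibre blanket interface, ΣR_partial = 2.442 m·K/W.
T_interface = T_in − Q'·ΣR_partial = 260 °C − (64.87)(2.442) = 102 °C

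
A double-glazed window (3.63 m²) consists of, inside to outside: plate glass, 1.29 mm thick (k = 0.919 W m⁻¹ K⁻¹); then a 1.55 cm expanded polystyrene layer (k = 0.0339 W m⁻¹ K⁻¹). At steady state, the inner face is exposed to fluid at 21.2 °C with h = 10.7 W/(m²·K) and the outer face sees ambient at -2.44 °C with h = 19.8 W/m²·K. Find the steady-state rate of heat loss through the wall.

Q = 142 W

Resistance network (inner→outer):
  R_conv,in = 1/(hA) = 1/(10.7·3.63) = 0.02575 K/W
  R_plate glass = L/(kA) = 0.00129/(0.919·3.63) = 3.867×10^-4 K/W
  R_expanded polystyrene = L/(kA) = 0.0155/(0.0339·3.63) = 0.1260 K/W
  R_conv,out = 1/(hA) = 1/(19.8·3.63) = 0.01391 K/W
ΣR = 0.02575 + 3.867×10^-4 + 0.1260 + 0.01391 = 0.1660 K/W
Q = ΔT/ΣR = (21.2 °C − -2.44 °C)/0.1660 = 142 W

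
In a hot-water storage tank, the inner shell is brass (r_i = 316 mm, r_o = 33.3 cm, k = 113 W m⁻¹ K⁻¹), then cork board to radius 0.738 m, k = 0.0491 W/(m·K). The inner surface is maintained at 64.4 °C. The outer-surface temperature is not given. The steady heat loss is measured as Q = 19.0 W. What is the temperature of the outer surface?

Sum the resistances:
  R_brass = (1/0.316 − 1/0.333)/(4πk) = 0.1616/(4π·113) = 1.138×10^-4 K/W
  R_cork board = (1/0.333 − 1/0.738)/(4πk) = 1.648/(4π·0.0491) = 2.671 K/W
ΣR = 2.671 K/W
ΔT = Q·ΣR = 19.0 × 2.671 = 50.75 K
Heat flows outward, so T_out = T_in − ΔT = 64.4 − 50.75 = 13.7 °C

T_out = 13.7 °C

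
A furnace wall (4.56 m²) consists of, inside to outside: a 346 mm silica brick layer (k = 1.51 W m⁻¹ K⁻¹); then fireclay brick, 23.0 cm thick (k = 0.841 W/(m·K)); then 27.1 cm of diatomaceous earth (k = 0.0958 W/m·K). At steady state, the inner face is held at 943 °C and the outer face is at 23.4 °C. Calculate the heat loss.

Series thermal resistances, inner to outer:
  R_silica brick = L/(kA) = 0.346/(1.51·4.56) = 0.05025 K/W
  R_fireclay brick = L/(kA) = 0.230/(0.841·4.56) = 0.05997 K/W
  R_diatomaceous earth = L/(kA) = 0.271/(0.0958·4.56) = 0.6204 K/W
ΣR = 0.05025 + 0.05997 + 0.6204 = 0.7306 K/W
Q = ΔT/ΣR = (943 °C − 23.4 °C)/0.7306 = 1260 W

Q = 1260 W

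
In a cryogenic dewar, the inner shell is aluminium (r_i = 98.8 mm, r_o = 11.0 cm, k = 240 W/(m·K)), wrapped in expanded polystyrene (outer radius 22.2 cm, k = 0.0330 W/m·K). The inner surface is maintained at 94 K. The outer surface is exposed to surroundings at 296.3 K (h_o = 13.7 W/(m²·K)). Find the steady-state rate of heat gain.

Q = 18.1 W

Resistance network (inner→outer):
  R_aluminium = (1/0.0988 − 1/0.110)/(4πk) = 1.031/(4π·240) = 3.417×10^-4 K/W
  R_expanded polystyrene = (1/0.110 − 1/0.222)/(4πk) = 4.586/(4π·0.0330) = 11.06 K/W
  R_conv,out = 1/(4πr²h) = 1/(4π·0.222²·13.7) = 0.1179 K/W
ΣR = 3.417×10^-4 + 11.06 + 0.1179 = 11.18 K/W
Q = ΔT/ΣR = (94 K − 296.3 K)/11.18 = -18.1 W
(Negative Q ⇒ heat flows inward; heat gain = 18.1 W.)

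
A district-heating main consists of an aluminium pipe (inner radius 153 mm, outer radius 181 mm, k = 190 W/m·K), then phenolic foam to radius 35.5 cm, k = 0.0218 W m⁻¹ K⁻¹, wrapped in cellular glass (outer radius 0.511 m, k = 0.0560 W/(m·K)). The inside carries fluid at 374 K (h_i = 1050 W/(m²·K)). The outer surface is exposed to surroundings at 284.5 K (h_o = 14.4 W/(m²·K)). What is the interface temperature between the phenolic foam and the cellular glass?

Treat each layer as a resistance in series:
  R'_conv,in = 1/(2πr h) = 1/(2π·0.153·1050) = 9.907×10^-4 m·K/W
  R'_aluminium = ln(0.181/0.153)/(2πk) = 0.1681/(2π·190) = 1.408×10^-4 m·K/W
  R'_phenolic foam = ln(0.355/0.181)/(2πk) = 0.6736/(2π·0.0218) = 4.918 m·K/W
  R'_cellular glass = ln(0.511/0.355)/(2πk) = 0.3643/(2π·0.0560) = 1.035 m·K/W
  R'_conv,out = 1/(2πr h) = 1/(2π·0.511·14.4) = 0.02163 m·K/W
ΣR = 9.907×10^-4 + 1.408×10^-4 + 4.918 + 1.035 + 0.02163 = 5.976 m·K/W
Q' = ΔT/ΣR = (374 K − 284.5 K)/5.976 = 14.98 W/m
From the inner boundary to the phenolic foam/cellular glass interface, ΣR_partial = 4.919 m·K/W.
T_interface = T_in − Q'·ΣR_partial = 374 K − (14.98)(4.919) = 300.3 K

T = 300.3 K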